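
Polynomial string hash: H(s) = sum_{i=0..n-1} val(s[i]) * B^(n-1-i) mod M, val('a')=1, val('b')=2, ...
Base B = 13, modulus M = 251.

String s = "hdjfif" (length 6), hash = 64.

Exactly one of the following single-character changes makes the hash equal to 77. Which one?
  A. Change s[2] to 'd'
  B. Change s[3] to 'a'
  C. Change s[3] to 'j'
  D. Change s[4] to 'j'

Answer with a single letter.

Answer: D

Derivation:
Option A: s[2]='j'->'d', delta=(4-10)*13^3 mod 251 = 121, hash=64+121 mod 251 = 185
Option B: s[3]='f'->'a', delta=(1-6)*13^2 mod 251 = 159, hash=64+159 mod 251 = 223
Option C: s[3]='f'->'j', delta=(10-6)*13^2 mod 251 = 174, hash=64+174 mod 251 = 238
Option D: s[4]='i'->'j', delta=(10-9)*13^1 mod 251 = 13, hash=64+13 mod 251 = 77 <-- target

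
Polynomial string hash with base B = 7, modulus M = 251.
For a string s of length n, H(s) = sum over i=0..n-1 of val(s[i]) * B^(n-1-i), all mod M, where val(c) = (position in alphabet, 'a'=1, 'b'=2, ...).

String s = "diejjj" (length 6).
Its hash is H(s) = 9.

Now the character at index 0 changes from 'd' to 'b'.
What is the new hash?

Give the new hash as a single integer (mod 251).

Answer: 29

Derivation:
val('d') = 4, val('b') = 2
Position k = 0, exponent = n-1-k = 5
B^5 mod M = 7^5 mod 251 = 241
Delta = (2 - 4) * 241 mod 251 = 20
New hash = (9 + 20) mod 251 = 29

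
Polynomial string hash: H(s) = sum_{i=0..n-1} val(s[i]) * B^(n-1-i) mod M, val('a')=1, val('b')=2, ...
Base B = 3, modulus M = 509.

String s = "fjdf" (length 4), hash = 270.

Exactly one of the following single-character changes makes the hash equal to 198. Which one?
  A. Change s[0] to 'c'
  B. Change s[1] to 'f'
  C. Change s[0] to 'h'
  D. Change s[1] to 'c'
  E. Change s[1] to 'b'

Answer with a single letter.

Option A: s[0]='f'->'c', delta=(3-6)*3^3 mod 509 = 428, hash=270+428 mod 509 = 189
Option B: s[1]='j'->'f', delta=(6-10)*3^2 mod 509 = 473, hash=270+473 mod 509 = 234
Option C: s[0]='f'->'h', delta=(8-6)*3^3 mod 509 = 54, hash=270+54 mod 509 = 324
Option D: s[1]='j'->'c', delta=(3-10)*3^2 mod 509 = 446, hash=270+446 mod 509 = 207
Option E: s[1]='j'->'b', delta=(2-10)*3^2 mod 509 = 437, hash=270+437 mod 509 = 198 <-- target

Answer: E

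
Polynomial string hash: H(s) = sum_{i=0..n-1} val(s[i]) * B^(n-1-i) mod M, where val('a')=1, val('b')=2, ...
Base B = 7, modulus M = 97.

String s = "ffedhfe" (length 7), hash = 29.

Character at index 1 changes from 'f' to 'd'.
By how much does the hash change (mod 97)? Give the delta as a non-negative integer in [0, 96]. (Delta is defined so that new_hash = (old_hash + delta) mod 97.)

Answer: 45

Derivation:
Delta formula: (val(new) - val(old)) * B^(n-1-k) mod M
  val('d') - val('f') = 4 - 6 = -2
  B^(n-1-k) = 7^5 mod 97 = 26
  Delta = -2 * 26 mod 97 = 45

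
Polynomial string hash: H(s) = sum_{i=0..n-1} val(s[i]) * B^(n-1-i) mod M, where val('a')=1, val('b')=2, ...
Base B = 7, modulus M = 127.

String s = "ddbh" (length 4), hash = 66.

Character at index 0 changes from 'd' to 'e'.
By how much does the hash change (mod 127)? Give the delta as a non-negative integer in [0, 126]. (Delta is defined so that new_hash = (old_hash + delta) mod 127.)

Answer: 89

Derivation:
Delta formula: (val(new) - val(old)) * B^(n-1-k) mod M
  val('e') - val('d') = 5 - 4 = 1
  B^(n-1-k) = 7^3 mod 127 = 89
  Delta = 1 * 89 mod 127 = 89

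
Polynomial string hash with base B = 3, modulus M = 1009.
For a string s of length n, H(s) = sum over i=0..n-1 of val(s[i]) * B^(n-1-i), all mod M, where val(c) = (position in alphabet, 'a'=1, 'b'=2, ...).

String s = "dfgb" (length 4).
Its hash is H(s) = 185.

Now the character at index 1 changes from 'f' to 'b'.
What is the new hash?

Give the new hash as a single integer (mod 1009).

Answer: 149

Derivation:
val('f') = 6, val('b') = 2
Position k = 1, exponent = n-1-k = 2
B^2 mod M = 3^2 mod 1009 = 9
Delta = (2 - 6) * 9 mod 1009 = 973
New hash = (185 + 973) mod 1009 = 149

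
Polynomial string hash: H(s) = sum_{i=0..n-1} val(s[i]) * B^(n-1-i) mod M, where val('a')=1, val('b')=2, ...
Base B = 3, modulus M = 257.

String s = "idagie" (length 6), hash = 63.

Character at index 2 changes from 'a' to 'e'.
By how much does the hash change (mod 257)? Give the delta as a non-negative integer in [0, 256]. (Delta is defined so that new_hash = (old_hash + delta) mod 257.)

Delta formula: (val(new) - val(old)) * B^(n-1-k) mod M
  val('e') - val('a') = 5 - 1 = 4
  B^(n-1-k) = 3^3 mod 257 = 27
  Delta = 4 * 27 mod 257 = 108

Answer: 108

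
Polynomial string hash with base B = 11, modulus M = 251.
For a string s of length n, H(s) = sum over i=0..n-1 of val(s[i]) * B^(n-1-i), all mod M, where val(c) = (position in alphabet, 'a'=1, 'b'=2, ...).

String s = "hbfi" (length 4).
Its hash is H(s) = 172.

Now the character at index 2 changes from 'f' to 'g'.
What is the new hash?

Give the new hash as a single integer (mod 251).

Answer: 183

Derivation:
val('f') = 6, val('g') = 7
Position k = 2, exponent = n-1-k = 1
B^1 mod M = 11^1 mod 251 = 11
Delta = (7 - 6) * 11 mod 251 = 11
New hash = (172 + 11) mod 251 = 183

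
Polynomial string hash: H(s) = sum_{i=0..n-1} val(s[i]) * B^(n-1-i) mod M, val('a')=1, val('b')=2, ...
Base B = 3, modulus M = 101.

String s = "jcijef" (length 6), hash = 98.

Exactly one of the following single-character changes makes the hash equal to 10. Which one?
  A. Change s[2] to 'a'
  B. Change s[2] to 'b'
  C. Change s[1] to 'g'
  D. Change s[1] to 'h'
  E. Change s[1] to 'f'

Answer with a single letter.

Answer: B

Derivation:
Option A: s[2]='i'->'a', delta=(1-9)*3^3 mod 101 = 87, hash=98+87 mod 101 = 84
Option B: s[2]='i'->'b', delta=(2-9)*3^3 mod 101 = 13, hash=98+13 mod 101 = 10 <-- target
Option C: s[1]='c'->'g', delta=(7-3)*3^4 mod 101 = 21, hash=98+21 mod 101 = 18
Option D: s[1]='c'->'h', delta=(8-3)*3^4 mod 101 = 1, hash=98+1 mod 101 = 99
Option E: s[1]='c'->'f', delta=(6-3)*3^4 mod 101 = 41, hash=98+41 mod 101 = 38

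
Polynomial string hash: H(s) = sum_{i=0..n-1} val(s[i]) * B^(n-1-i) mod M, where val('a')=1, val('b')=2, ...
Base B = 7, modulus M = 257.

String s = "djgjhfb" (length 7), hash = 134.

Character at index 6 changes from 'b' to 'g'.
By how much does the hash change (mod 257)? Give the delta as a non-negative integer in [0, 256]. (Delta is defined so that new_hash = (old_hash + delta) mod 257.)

Answer: 5

Derivation:
Delta formula: (val(new) - val(old)) * B^(n-1-k) mod M
  val('g') - val('b') = 7 - 2 = 5
  B^(n-1-k) = 7^0 mod 257 = 1
  Delta = 5 * 1 mod 257 = 5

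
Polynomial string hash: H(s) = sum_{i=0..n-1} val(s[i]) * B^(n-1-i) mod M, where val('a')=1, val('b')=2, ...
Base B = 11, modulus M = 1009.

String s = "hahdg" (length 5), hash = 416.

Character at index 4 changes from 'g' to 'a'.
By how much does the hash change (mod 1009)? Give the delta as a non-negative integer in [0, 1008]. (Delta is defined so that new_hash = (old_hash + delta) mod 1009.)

Delta formula: (val(new) - val(old)) * B^(n-1-k) mod M
  val('a') - val('g') = 1 - 7 = -6
  B^(n-1-k) = 11^0 mod 1009 = 1
  Delta = -6 * 1 mod 1009 = 1003

Answer: 1003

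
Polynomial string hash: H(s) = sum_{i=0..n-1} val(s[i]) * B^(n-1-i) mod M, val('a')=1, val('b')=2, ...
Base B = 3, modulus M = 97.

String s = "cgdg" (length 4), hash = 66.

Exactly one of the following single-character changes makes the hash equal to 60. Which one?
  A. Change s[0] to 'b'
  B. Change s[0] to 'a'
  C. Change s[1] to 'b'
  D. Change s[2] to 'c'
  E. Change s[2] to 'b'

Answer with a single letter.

Answer: E

Derivation:
Option A: s[0]='c'->'b', delta=(2-3)*3^3 mod 97 = 70, hash=66+70 mod 97 = 39
Option B: s[0]='c'->'a', delta=(1-3)*3^3 mod 97 = 43, hash=66+43 mod 97 = 12
Option C: s[1]='g'->'b', delta=(2-7)*3^2 mod 97 = 52, hash=66+52 mod 97 = 21
Option D: s[2]='d'->'c', delta=(3-4)*3^1 mod 97 = 94, hash=66+94 mod 97 = 63
Option E: s[2]='d'->'b', delta=(2-4)*3^1 mod 97 = 91, hash=66+91 mod 97 = 60 <-- target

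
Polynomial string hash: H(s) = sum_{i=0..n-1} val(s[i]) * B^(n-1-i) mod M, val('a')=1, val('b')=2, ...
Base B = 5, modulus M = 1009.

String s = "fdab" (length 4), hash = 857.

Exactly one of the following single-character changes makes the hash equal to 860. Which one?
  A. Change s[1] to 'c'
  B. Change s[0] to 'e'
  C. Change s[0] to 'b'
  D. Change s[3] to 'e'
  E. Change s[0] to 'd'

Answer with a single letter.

Answer: D

Derivation:
Option A: s[1]='d'->'c', delta=(3-4)*5^2 mod 1009 = 984, hash=857+984 mod 1009 = 832
Option B: s[0]='f'->'e', delta=(5-6)*5^3 mod 1009 = 884, hash=857+884 mod 1009 = 732
Option C: s[0]='f'->'b', delta=(2-6)*5^3 mod 1009 = 509, hash=857+509 mod 1009 = 357
Option D: s[3]='b'->'e', delta=(5-2)*5^0 mod 1009 = 3, hash=857+3 mod 1009 = 860 <-- target
Option E: s[0]='f'->'d', delta=(4-6)*5^3 mod 1009 = 759, hash=857+759 mod 1009 = 607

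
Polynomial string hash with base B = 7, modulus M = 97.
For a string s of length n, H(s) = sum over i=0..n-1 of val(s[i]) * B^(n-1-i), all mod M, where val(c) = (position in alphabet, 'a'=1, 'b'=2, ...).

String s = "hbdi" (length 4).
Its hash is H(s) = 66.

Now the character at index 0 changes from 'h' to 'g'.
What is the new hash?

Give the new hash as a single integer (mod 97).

val('h') = 8, val('g') = 7
Position k = 0, exponent = n-1-k = 3
B^3 mod M = 7^3 mod 97 = 52
Delta = (7 - 8) * 52 mod 97 = 45
New hash = (66 + 45) mod 97 = 14

Answer: 14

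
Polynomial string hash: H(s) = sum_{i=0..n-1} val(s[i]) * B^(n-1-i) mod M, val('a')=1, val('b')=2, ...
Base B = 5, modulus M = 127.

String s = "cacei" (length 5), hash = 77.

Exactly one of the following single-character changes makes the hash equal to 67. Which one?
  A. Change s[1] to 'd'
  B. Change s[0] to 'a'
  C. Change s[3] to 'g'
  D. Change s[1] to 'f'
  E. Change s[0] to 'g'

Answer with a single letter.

Answer: D

Derivation:
Option A: s[1]='a'->'d', delta=(4-1)*5^3 mod 127 = 121, hash=77+121 mod 127 = 71
Option B: s[0]='c'->'a', delta=(1-3)*5^4 mod 127 = 20, hash=77+20 mod 127 = 97
Option C: s[3]='e'->'g', delta=(7-5)*5^1 mod 127 = 10, hash=77+10 mod 127 = 87
Option D: s[1]='a'->'f', delta=(6-1)*5^3 mod 127 = 117, hash=77+117 mod 127 = 67 <-- target
Option E: s[0]='c'->'g', delta=(7-3)*5^4 mod 127 = 87, hash=77+87 mod 127 = 37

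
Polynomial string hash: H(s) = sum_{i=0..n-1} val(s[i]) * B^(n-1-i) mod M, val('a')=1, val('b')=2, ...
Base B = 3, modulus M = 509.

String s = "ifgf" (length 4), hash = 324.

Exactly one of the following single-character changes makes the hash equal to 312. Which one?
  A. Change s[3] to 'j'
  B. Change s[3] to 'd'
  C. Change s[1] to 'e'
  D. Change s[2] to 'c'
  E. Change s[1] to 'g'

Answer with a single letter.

Answer: D

Derivation:
Option A: s[3]='f'->'j', delta=(10-6)*3^0 mod 509 = 4, hash=324+4 mod 509 = 328
Option B: s[3]='f'->'d', delta=(4-6)*3^0 mod 509 = 507, hash=324+507 mod 509 = 322
Option C: s[1]='f'->'e', delta=(5-6)*3^2 mod 509 = 500, hash=324+500 mod 509 = 315
Option D: s[2]='g'->'c', delta=(3-7)*3^1 mod 509 = 497, hash=324+497 mod 509 = 312 <-- target
Option E: s[1]='f'->'g', delta=(7-6)*3^2 mod 509 = 9, hash=324+9 mod 509 = 333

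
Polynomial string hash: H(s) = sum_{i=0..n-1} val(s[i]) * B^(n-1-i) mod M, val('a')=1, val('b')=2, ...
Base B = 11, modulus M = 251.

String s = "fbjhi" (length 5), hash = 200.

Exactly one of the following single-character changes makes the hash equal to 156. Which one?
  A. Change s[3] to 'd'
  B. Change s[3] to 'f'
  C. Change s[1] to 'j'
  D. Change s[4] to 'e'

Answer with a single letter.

Option A: s[3]='h'->'d', delta=(4-8)*11^1 mod 251 = 207, hash=200+207 mod 251 = 156 <-- target
Option B: s[3]='h'->'f', delta=(6-8)*11^1 mod 251 = 229, hash=200+229 mod 251 = 178
Option C: s[1]='b'->'j', delta=(10-2)*11^3 mod 251 = 106, hash=200+106 mod 251 = 55
Option D: s[4]='i'->'e', delta=(5-9)*11^0 mod 251 = 247, hash=200+247 mod 251 = 196

Answer: A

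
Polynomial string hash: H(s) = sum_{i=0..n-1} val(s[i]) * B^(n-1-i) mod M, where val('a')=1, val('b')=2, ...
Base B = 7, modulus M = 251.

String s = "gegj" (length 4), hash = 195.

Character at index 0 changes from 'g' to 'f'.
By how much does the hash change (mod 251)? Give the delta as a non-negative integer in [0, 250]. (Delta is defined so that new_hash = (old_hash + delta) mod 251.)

Delta formula: (val(new) - val(old)) * B^(n-1-k) mod M
  val('f') - val('g') = 6 - 7 = -1
  B^(n-1-k) = 7^3 mod 251 = 92
  Delta = -1 * 92 mod 251 = 159

Answer: 159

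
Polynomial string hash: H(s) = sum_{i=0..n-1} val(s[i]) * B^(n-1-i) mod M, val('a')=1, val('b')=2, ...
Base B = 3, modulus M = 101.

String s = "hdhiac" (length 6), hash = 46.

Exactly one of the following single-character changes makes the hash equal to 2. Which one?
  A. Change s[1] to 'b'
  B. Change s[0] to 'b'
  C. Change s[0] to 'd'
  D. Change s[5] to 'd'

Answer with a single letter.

Answer: B

Derivation:
Option A: s[1]='d'->'b', delta=(2-4)*3^4 mod 101 = 40, hash=46+40 mod 101 = 86
Option B: s[0]='h'->'b', delta=(2-8)*3^5 mod 101 = 57, hash=46+57 mod 101 = 2 <-- target
Option C: s[0]='h'->'d', delta=(4-8)*3^5 mod 101 = 38, hash=46+38 mod 101 = 84
Option D: s[5]='c'->'d', delta=(4-3)*3^0 mod 101 = 1, hash=46+1 mod 101 = 47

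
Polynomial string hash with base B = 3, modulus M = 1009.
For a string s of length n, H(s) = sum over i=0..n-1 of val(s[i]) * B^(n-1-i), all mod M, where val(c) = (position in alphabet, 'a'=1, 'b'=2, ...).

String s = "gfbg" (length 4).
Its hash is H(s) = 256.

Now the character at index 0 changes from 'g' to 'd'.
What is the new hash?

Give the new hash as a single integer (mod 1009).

val('g') = 7, val('d') = 4
Position k = 0, exponent = n-1-k = 3
B^3 mod M = 3^3 mod 1009 = 27
Delta = (4 - 7) * 27 mod 1009 = 928
New hash = (256 + 928) mod 1009 = 175

Answer: 175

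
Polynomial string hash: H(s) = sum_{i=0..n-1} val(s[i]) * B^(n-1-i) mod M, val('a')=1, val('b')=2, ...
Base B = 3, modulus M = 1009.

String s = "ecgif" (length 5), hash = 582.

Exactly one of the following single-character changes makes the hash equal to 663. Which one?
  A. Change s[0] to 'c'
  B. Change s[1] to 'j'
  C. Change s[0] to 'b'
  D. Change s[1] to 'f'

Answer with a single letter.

Option A: s[0]='e'->'c', delta=(3-5)*3^4 mod 1009 = 847, hash=582+847 mod 1009 = 420
Option B: s[1]='c'->'j', delta=(10-3)*3^3 mod 1009 = 189, hash=582+189 mod 1009 = 771
Option C: s[0]='e'->'b', delta=(2-5)*3^4 mod 1009 = 766, hash=582+766 mod 1009 = 339
Option D: s[1]='c'->'f', delta=(6-3)*3^3 mod 1009 = 81, hash=582+81 mod 1009 = 663 <-- target

Answer: D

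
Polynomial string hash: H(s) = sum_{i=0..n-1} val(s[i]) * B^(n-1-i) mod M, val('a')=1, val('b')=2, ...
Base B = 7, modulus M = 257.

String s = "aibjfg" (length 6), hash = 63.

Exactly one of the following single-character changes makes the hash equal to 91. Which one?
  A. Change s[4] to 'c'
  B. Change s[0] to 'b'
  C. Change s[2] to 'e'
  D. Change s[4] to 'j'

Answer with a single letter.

Answer: D

Derivation:
Option A: s[4]='f'->'c', delta=(3-6)*7^1 mod 257 = 236, hash=63+236 mod 257 = 42
Option B: s[0]='a'->'b', delta=(2-1)*7^5 mod 257 = 102, hash=63+102 mod 257 = 165
Option C: s[2]='b'->'e', delta=(5-2)*7^3 mod 257 = 1, hash=63+1 mod 257 = 64
Option D: s[4]='f'->'j', delta=(10-6)*7^1 mod 257 = 28, hash=63+28 mod 257 = 91 <-- target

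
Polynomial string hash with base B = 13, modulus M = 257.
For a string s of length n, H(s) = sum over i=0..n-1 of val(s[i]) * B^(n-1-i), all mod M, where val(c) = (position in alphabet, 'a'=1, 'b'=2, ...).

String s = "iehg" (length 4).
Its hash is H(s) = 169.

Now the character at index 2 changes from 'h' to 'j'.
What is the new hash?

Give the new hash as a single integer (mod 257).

val('h') = 8, val('j') = 10
Position k = 2, exponent = n-1-k = 1
B^1 mod M = 13^1 mod 257 = 13
Delta = (10 - 8) * 13 mod 257 = 26
New hash = (169 + 26) mod 257 = 195

Answer: 195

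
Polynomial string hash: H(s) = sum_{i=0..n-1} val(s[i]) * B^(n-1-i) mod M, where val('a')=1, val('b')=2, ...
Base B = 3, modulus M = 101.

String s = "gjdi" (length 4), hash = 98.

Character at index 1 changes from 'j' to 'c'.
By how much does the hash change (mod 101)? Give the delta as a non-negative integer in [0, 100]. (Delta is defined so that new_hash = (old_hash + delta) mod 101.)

Delta formula: (val(new) - val(old)) * B^(n-1-k) mod M
  val('c') - val('j') = 3 - 10 = -7
  B^(n-1-k) = 3^2 mod 101 = 9
  Delta = -7 * 9 mod 101 = 38

Answer: 38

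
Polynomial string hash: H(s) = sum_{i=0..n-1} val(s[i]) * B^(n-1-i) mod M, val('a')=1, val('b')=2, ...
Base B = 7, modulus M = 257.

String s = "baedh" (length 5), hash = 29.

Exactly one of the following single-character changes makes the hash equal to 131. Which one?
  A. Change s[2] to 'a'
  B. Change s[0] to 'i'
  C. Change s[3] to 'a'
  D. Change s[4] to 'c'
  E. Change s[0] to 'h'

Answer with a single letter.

Option A: s[2]='e'->'a', delta=(1-5)*7^2 mod 257 = 61, hash=29+61 mod 257 = 90
Option B: s[0]='b'->'i', delta=(9-2)*7^4 mod 257 = 102, hash=29+102 mod 257 = 131 <-- target
Option C: s[3]='d'->'a', delta=(1-4)*7^1 mod 257 = 236, hash=29+236 mod 257 = 8
Option D: s[4]='h'->'c', delta=(3-8)*7^0 mod 257 = 252, hash=29+252 mod 257 = 24
Option E: s[0]='b'->'h', delta=(8-2)*7^4 mod 257 = 14, hash=29+14 mod 257 = 43

Answer: B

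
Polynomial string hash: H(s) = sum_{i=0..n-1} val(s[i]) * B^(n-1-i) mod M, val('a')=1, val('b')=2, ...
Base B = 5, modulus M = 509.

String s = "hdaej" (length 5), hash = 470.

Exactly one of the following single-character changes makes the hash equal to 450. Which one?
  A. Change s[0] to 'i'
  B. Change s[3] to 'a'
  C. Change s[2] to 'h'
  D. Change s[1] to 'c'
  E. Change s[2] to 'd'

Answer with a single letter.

Option A: s[0]='h'->'i', delta=(9-8)*5^4 mod 509 = 116, hash=470+116 mod 509 = 77
Option B: s[3]='e'->'a', delta=(1-5)*5^1 mod 509 = 489, hash=470+489 mod 509 = 450 <-- target
Option C: s[2]='a'->'h', delta=(8-1)*5^2 mod 509 = 175, hash=470+175 mod 509 = 136
Option D: s[1]='d'->'c', delta=(3-4)*5^3 mod 509 = 384, hash=470+384 mod 509 = 345
Option E: s[2]='a'->'d', delta=(4-1)*5^2 mod 509 = 75, hash=470+75 mod 509 = 36

Answer: B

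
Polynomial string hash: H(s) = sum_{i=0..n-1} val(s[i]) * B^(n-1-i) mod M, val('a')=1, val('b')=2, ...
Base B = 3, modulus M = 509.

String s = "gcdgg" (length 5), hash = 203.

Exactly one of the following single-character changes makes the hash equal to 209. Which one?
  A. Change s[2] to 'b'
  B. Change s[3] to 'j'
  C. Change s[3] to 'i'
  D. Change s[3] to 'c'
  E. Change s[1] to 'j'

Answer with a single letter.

Answer: C

Derivation:
Option A: s[2]='d'->'b', delta=(2-4)*3^2 mod 509 = 491, hash=203+491 mod 509 = 185
Option B: s[3]='g'->'j', delta=(10-7)*3^1 mod 509 = 9, hash=203+9 mod 509 = 212
Option C: s[3]='g'->'i', delta=(9-7)*3^1 mod 509 = 6, hash=203+6 mod 509 = 209 <-- target
Option D: s[3]='g'->'c', delta=(3-7)*3^1 mod 509 = 497, hash=203+497 mod 509 = 191
Option E: s[1]='c'->'j', delta=(10-3)*3^3 mod 509 = 189, hash=203+189 mod 509 = 392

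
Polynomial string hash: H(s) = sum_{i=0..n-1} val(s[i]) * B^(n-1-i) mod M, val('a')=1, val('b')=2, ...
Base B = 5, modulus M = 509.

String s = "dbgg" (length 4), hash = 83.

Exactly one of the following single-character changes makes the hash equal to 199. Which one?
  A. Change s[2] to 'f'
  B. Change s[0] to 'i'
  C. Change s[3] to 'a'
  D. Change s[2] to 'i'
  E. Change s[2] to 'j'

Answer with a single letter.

Answer: B

Derivation:
Option A: s[2]='g'->'f', delta=(6-7)*5^1 mod 509 = 504, hash=83+504 mod 509 = 78
Option B: s[0]='d'->'i', delta=(9-4)*5^3 mod 509 = 116, hash=83+116 mod 509 = 199 <-- target
Option C: s[3]='g'->'a', delta=(1-7)*5^0 mod 509 = 503, hash=83+503 mod 509 = 77
Option D: s[2]='g'->'i', delta=(9-7)*5^1 mod 509 = 10, hash=83+10 mod 509 = 93
Option E: s[2]='g'->'j', delta=(10-7)*5^1 mod 509 = 15, hash=83+15 mod 509 = 98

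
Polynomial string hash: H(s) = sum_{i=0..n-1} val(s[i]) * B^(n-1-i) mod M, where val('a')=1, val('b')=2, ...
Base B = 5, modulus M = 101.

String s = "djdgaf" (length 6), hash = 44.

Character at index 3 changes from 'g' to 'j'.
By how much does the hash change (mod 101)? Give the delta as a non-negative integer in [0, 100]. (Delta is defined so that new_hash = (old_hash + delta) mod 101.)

Delta formula: (val(new) - val(old)) * B^(n-1-k) mod M
  val('j') - val('g') = 10 - 7 = 3
  B^(n-1-k) = 5^2 mod 101 = 25
  Delta = 3 * 25 mod 101 = 75

Answer: 75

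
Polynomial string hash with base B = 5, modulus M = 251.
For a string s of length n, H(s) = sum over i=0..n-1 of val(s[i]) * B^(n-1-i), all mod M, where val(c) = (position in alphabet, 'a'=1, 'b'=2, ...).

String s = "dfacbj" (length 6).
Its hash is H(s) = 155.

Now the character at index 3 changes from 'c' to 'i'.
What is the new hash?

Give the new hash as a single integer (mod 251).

val('c') = 3, val('i') = 9
Position k = 3, exponent = n-1-k = 2
B^2 mod M = 5^2 mod 251 = 25
Delta = (9 - 3) * 25 mod 251 = 150
New hash = (155 + 150) mod 251 = 54

Answer: 54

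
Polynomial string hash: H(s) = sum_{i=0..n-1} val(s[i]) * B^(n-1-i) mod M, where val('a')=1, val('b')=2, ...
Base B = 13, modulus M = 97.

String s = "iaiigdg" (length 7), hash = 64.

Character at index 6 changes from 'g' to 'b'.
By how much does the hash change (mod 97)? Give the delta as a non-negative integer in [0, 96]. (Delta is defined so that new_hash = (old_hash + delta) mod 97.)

Delta formula: (val(new) - val(old)) * B^(n-1-k) mod M
  val('b') - val('g') = 2 - 7 = -5
  B^(n-1-k) = 13^0 mod 97 = 1
  Delta = -5 * 1 mod 97 = 92

Answer: 92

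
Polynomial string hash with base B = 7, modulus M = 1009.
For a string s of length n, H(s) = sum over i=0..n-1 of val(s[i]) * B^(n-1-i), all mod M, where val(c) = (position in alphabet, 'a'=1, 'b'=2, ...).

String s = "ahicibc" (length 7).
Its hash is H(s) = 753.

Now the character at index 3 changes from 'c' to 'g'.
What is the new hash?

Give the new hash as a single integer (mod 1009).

val('c') = 3, val('g') = 7
Position k = 3, exponent = n-1-k = 3
B^3 mod M = 7^3 mod 1009 = 343
Delta = (7 - 3) * 343 mod 1009 = 363
New hash = (753 + 363) mod 1009 = 107

Answer: 107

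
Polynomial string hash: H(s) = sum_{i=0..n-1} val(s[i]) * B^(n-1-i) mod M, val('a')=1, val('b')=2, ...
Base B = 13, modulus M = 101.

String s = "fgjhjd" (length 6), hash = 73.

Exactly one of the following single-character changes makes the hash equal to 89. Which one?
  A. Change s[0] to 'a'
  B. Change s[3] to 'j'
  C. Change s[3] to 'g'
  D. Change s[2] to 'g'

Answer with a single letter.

Option A: s[0]='f'->'a', delta=(1-6)*13^5 mod 101 = 16, hash=73+16 mod 101 = 89 <-- target
Option B: s[3]='h'->'j', delta=(10-8)*13^2 mod 101 = 35, hash=73+35 mod 101 = 7
Option C: s[3]='h'->'g', delta=(7-8)*13^2 mod 101 = 33, hash=73+33 mod 101 = 5
Option D: s[2]='j'->'g', delta=(7-10)*13^3 mod 101 = 75, hash=73+75 mod 101 = 47

Answer: A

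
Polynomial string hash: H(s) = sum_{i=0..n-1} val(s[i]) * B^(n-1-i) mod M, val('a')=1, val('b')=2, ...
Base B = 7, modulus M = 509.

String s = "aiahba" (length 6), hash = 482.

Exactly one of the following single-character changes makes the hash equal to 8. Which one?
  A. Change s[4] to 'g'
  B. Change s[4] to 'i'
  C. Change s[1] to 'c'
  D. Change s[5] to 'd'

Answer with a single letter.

Option A: s[4]='b'->'g', delta=(7-2)*7^1 mod 509 = 35, hash=482+35 mod 509 = 8 <-- target
Option B: s[4]='b'->'i', delta=(9-2)*7^1 mod 509 = 49, hash=482+49 mod 509 = 22
Option C: s[1]='i'->'c', delta=(3-9)*7^4 mod 509 = 355, hash=482+355 mod 509 = 328
Option D: s[5]='a'->'d', delta=(4-1)*7^0 mod 509 = 3, hash=482+3 mod 509 = 485

Answer: A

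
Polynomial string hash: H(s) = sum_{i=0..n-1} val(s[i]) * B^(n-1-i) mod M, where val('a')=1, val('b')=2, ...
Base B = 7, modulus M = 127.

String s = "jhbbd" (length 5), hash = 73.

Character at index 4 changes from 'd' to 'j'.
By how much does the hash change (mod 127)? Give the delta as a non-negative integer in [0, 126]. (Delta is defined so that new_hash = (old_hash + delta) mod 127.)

Answer: 6

Derivation:
Delta formula: (val(new) - val(old)) * B^(n-1-k) mod M
  val('j') - val('d') = 10 - 4 = 6
  B^(n-1-k) = 7^0 mod 127 = 1
  Delta = 6 * 1 mod 127 = 6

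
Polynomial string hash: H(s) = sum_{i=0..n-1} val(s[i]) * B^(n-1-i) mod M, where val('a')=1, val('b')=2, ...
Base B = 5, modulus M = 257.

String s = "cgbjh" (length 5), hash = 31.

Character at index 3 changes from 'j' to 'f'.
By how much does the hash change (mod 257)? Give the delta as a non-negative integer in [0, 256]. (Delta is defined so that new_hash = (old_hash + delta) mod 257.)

Answer: 237

Derivation:
Delta formula: (val(new) - val(old)) * B^(n-1-k) mod M
  val('f') - val('j') = 6 - 10 = -4
  B^(n-1-k) = 5^1 mod 257 = 5
  Delta = -4 * 5 mod 257 = 237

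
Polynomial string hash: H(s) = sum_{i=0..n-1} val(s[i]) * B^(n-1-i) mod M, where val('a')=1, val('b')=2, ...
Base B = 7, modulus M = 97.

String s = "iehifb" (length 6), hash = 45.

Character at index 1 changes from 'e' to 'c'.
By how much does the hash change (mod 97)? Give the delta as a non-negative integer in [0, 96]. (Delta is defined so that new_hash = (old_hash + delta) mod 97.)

Delta formula: (val(new) - val(old)) * B^(n-1-k) mod M
  val('c') - val('e') = 3 - 5 = -2
  B^(n-1-k) = 7^4 mod 97 = 73
  Delta = -2 * 73 mod 97 = 48

Answer: 48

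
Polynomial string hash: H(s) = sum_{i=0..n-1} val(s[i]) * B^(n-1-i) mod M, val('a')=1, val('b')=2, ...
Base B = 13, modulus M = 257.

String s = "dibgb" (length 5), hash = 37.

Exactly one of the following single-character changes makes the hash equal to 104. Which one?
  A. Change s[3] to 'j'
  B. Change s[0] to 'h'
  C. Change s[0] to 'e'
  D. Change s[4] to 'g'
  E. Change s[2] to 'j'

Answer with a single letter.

Option A: s[3]='g'->'j', delta=(10-7)*13^1 mod 257 = 39, hash=37+39 mod 257 = 76
Option B: s[0]='d'->'h', delta=(8-4)*13^4 mod 257 = 136, hash=37+136 mod 257 = 173
Option C: s[0]='d'->'e', delta=(5-4)*13^4 mod 257 = 34, hash=37+34 mod 257 = 71
Option D: s[4]='b'->'g', delta=(7-2)*13^0 mod 257 = 5, hash=37+5 mod 257 = 42
Option E: s[2]='b'->'j', delta=(10-2)*13^2 mod 257 = 67, hash=37+67 mod 257 = 104 <-- target

Answer: E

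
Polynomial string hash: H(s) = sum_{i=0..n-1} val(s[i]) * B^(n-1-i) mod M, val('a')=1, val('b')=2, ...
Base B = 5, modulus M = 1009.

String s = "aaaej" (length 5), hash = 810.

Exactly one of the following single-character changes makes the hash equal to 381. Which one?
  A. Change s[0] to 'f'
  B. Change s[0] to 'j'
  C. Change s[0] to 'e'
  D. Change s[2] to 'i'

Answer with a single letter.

Answer: B

Derivation:
Option A: s[0]='a'->'f', delta=(6-1)*5^4 mod 1009 = 98, hash=810+98 mod 1009 = 908
Option B: s[0]='a'->'j', delta=(10-1)*5^4 mod 1009 = 580, hash=810+580 mod 1009 = 381 <-- target
Option C: s[0]='a'->'e', delta=(5-1)*5^4 mod 1009 = 482, hash=810+482 mod 1009 = 283
Option D: s[2]='a'->'i', delta=(9-1)*5^2 mod 1009 = 200, hash=810+200 mod 1009 = 1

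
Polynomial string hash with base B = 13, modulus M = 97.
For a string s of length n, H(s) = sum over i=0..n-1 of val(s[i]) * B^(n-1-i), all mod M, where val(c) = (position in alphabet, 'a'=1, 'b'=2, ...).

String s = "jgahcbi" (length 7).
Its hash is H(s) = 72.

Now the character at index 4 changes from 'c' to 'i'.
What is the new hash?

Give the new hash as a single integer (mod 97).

Answer: 19

Derivation:
val('c') = 3, val('i') = 9
Position k = 4, exponent = n-1-k = 2
B^2 mod M = 13^2 mod 97 = 72
Delta = (9 - 3) * 72 mod 97 = 44
New hash = (72 + 44) mod 97 = 19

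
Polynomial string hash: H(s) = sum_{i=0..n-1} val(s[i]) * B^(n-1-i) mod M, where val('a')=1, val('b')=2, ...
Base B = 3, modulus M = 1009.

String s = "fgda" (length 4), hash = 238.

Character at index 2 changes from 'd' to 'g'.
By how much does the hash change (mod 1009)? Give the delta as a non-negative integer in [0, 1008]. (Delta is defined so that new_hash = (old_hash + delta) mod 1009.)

Delta formula: (val(new) - val(old)) * B^(n-1-k) mod M
  val('g') - val('d') = 7 - 4 = 3
  B^(n-1-k) = 3^1 mod 1009 = 3
  Delta = 3 * 3 mod 1009 = 9

Answer: 9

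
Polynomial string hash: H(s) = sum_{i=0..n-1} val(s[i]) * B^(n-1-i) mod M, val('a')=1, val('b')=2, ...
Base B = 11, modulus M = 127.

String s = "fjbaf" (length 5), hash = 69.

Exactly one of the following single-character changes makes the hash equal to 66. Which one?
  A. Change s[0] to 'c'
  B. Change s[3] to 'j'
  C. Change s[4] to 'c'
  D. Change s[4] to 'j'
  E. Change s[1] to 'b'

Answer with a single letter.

Option A: s[0]='f'->'c', delta=(3-6)*11^4 mod 127 = 19, hash=69+19 mod 127 = 88
Option B: s[3]='a'->'j', delta=(10-1)*11^1 mod 127 = 99, hash=69+99 mod 127 = 41
Option C: s[4]='f'->'c', delta=(3-6)*11^0 mod 127 = 124, hash=69+124 mod 127 = 66 <-- target
Option D: s[4]='f'->'j', delta=(10-6)*11^0 mod 127 = 4, hash=69+4 mod 127 = 73
Option E: s[1]='j'->'b', delta=(2-10)*11^3 mod 127 = 20, hash=69+20 mod 127 = 89

Answer: C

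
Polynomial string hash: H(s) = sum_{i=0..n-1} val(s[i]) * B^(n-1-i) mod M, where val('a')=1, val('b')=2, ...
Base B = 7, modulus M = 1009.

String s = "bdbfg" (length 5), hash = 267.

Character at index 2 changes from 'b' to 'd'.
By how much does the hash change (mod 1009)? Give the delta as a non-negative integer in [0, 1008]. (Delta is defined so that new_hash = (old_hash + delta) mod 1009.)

Answer: 98

Derivation:
Delta formula: (val(new) - val(old)) * B^(n-1-k) mod M
  val('d') - val('b') = 4 - 2 = 2
  B^(n-1-k) = 7^2 mod 1009 = 49
  Delta = 2 * 49 mod 1009 = 98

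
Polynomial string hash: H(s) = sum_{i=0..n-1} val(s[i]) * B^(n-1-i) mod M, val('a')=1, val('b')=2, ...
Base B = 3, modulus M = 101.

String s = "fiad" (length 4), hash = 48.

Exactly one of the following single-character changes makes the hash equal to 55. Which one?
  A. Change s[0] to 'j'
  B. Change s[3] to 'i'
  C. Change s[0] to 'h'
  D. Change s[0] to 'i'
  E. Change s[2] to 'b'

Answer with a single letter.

Option A: s[0]='f'->'j', delta=(10-6)*3^3 mod 101 = 7, hash=48+7 mod 101 = 55 <-- target
Option B: s[3]='d'->'i', delta=(9-4)*3^0 mod 101 = 5, hash=48+5 mod 101 = 53
Option C: s[0]='f'->'h', delta=(8-6)*3^3 mod 101 = 54, hash=48+54 mod 101 = 1
Option D: s[0]='f'->'i', delta=(9-6)*3^3 mod 101 = 81, hash=48+81 mod 101 = 28
Option E: s[2]='a'->'b', delta=(2-1)*3^1 mod 101 = 3, hash=48+3 mod 101 = 51

Answer: A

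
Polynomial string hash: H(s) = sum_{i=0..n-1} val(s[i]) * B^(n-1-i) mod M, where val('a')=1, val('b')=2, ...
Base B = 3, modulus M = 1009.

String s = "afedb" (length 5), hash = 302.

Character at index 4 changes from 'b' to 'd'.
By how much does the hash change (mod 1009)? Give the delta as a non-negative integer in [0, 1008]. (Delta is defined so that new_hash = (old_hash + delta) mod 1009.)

Delta formula: (val(new) - val(old)) * B^(n-1-k) mod M
  val('d') - val('b') = 4 - 2 = 2
  B^(n-1-k) = 3^0 mod 1009 = 1
  Delta = 2 * 1 mod 1009 = 2

Answer: 2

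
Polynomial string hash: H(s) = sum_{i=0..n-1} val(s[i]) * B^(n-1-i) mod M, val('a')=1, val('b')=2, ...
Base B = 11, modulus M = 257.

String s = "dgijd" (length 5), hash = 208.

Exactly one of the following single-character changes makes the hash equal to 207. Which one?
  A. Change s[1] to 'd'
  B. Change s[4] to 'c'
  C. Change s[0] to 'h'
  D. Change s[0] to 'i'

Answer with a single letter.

Option A: s[1]='g'->'d', delta=(4-7)*11^3 mod 257 = 119, hash=208+119 mod 257 = 70
Option B: s[4]='d'->'c', delta=(3-4)*11^0 mod 257 = 256, hash=208+256 mod 257 = 207 <-- target
Option C: s[0]='d'->'h', delta=(8-4)*11^4 mod 257 = 225, hash=208+225 mod 257 = 176
Option D: s[0]='d'->'i', delta=(9-4)*11^4 mod 257 = 217, hash=208+217 mod 257 = 168

Answer: B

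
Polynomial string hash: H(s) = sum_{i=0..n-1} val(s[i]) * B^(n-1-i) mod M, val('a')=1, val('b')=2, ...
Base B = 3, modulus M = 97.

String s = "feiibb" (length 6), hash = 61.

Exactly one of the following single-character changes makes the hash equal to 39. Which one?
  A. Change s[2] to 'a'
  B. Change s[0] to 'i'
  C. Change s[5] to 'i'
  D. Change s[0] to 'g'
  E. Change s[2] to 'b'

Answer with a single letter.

Answer: A

Derivation:
Option A: s[2]='i'->'a', delta=(1-9)*3^3 mod 97 = 75, hash=61+75 mod 97 = 39 <-- target
Option B: s[0]='f'->'i', delta=(9-6)*3^5 mod 97 = 50, hash=61+50 mod 97 = 14
Option C: s[5]='b'->'i', delta=(9-2)*3^0 mod 97 = 7, hash=61+7 mod 97 = 68
Option D: s[0]='f'->'g', delta=(7-6)*3^5 mod 97 = 49, hash=61+49 mod 97 = 13
Option E: s[2]='i'->'b', delta=(2-9)*3^3 mod 97 = 5, hash=61+5 mod 97 = 66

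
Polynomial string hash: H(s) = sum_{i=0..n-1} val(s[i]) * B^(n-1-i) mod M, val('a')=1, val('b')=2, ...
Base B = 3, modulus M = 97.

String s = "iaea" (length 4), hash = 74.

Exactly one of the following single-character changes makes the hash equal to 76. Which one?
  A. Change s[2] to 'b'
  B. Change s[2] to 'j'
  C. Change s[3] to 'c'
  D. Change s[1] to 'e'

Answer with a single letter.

Answer: C

Derivation:
Option A: s[2]='e'->'b', delta=(2-5)*3^1 mod 97 = 88, hash=74+88 mod 97 = 65
Option B: s[2]='e'->'j', delta=(10-5)*3^1 mod 97 = 15, hash=74+15 mod 97 = 89
Option C: s[3]='a'->'c', delta=(3-1)*3^0 mod 97 = 2, hash=74+2 mod 97 = 76 <-- target
Option D: s[1]='a'->'e', delta=(5-1)*3^2 mod 97 = 36, hash=74+36 mod 97 = 13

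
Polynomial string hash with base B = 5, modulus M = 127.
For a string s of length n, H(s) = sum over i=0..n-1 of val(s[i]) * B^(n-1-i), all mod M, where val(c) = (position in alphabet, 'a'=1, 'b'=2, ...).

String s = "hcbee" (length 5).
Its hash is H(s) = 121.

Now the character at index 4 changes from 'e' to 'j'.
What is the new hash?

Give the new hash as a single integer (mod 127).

val('e') = 5, val('j') = 10
Position k = 4, exponent = n-1-k = 0
B^0 mod M = 5^0 mod 127 = 1
Delta = (10 - 5) * 1 mod 127 = 5
New hash = (121 + 5) mod 127 = 126

Answer: 126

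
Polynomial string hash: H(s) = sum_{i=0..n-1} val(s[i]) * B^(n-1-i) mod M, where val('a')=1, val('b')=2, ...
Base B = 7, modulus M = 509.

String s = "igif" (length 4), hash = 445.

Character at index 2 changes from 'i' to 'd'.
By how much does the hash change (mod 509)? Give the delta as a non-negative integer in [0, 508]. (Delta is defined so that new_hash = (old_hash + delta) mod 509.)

Answer: 474

Derivation:
Delta formula: (val(new) - val(old)) * B^(n-1-k) mod M
  val('d') - val('i') = 4 - 9 = -5
  B^(n-1-k) = 7^1 mod 509 = 7
  Delta = -5 * 7 mod 509 = 474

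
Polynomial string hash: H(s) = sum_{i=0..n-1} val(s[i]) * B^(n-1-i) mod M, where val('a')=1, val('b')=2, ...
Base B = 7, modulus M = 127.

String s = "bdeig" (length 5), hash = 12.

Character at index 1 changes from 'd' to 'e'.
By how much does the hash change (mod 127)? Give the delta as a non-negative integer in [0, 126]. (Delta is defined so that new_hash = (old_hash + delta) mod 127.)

Answer: 89

Derivation:
Delta formula: (val(new) - val(old)) * B^(n-1-k) mod M
  val('e') - val('d') = 5 - 4 = 1
  B^(n-1-k) = 7^3 mod 127 = 89
  Delta = 1 * 89 mod 127 = 89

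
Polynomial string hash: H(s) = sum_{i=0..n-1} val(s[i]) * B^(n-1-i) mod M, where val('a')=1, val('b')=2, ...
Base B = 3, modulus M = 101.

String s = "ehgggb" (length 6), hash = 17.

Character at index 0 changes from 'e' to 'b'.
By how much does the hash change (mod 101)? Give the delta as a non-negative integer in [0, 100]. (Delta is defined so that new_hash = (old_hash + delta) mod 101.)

Delta formula: (val(new) - val(old)) * B^(n-1-k) mod M
  val('b') - val('e') = 2 - 5 = -3
  B^(n-1-k) = 3^5 mod 101 = 41
  Delta = -3 * 41 mod 101 = 79

Answer: 79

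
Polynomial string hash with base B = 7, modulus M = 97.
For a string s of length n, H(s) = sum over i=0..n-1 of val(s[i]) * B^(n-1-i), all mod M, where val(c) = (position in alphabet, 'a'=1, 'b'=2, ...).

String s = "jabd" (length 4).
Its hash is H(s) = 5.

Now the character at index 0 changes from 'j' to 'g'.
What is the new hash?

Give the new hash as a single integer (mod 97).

val('j') = 10, val('g') = 7
Position k = 0, exponent = n-1-k = 3
B^3 mod M = 7^3 mod 97 = 52
Delta = (7 - 10) * 52 mod 97 = 38
New hash = (5 + 38) mod 97 = 43

Answer: 43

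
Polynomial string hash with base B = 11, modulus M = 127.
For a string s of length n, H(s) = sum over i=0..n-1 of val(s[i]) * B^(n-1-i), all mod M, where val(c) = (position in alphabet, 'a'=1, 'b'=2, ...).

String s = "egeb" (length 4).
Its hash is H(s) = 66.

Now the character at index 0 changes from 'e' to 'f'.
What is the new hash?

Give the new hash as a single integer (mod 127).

Answer: 0

Derivation:
val('e') = 5, val('f') = 6
Position k = 0, exponent = n-1-k = 3
B^3 mod M = 11^3 mod 127 = 61
Delta = (6 - 5) * 61 mod 127 = 61
New hash = (66 + 61) mod 127 = 0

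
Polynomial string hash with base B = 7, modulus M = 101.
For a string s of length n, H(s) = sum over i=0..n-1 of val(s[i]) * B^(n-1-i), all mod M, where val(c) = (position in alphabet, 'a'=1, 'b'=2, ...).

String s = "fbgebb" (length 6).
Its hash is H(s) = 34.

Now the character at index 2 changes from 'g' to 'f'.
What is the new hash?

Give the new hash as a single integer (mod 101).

val('g') = 7, val('f') = 6
Position k = 2, exponent = n-1-k = 3
B^3 mod M = 7^3 mod 101 = 40
Delta = (6 - 7) * 40 mod 101 = 61
New hash = (34 + 61) mod 101 = 95

Answer: 95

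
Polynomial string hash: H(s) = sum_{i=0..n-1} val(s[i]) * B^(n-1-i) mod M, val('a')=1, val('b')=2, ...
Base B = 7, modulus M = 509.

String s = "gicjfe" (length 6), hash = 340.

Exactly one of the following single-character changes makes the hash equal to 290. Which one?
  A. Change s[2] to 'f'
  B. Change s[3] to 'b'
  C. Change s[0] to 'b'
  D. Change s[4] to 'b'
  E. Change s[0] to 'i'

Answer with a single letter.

Answer: C

Derivation:
Option A: s[2]='c'->'f', delta=(6-3)*7^3 mod 509 = 11, hash=340+11 mod 509 = 351
Option B: s[3]='j'->'b', delta=(2-10)*7^2 mod 509 = 117, hash=340+117 mod 509 = 457
Option C: s[0]='g'->'b', delta=(2-7)*7^5 mod 509 = 459, hash=340+459 mod 509 = 290 <-- target
Option D: s[4]='f'->'b', delta=(2-6)*7^1 mod 509 = 481, hash=340+481 mod 509 = 312
Option E: s[0]='g'->'i', delta=(9-7)*7^5 mod 509 = 20, hash=340+20 mod 509 = 360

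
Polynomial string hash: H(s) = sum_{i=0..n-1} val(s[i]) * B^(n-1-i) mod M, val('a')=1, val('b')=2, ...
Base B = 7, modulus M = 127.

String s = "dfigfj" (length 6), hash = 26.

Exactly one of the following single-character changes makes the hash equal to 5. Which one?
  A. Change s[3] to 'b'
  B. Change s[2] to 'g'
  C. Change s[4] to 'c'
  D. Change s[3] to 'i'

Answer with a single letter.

Answer: C

Derivation:
Option A: s[3]='g'->'b', delta=(2-7)*7^2 mod 127 = 9, hash=26+9 mod 127 = 35
Option B: s[2]='i'->'g', delta=(7-9)*7^3 mod 127 = 76, hash=26+76 mod 127 = 102
Option C: s[4]='f'->'c', delta=(3-6)*7^1 mod 127 = 106, hash=26+106 mod 127 = 5 <-- target
Option D: s[3]='g'->'i', delta=(9-7)*7^2 mod 127 = 98, hash=26+98 mod 127 = 124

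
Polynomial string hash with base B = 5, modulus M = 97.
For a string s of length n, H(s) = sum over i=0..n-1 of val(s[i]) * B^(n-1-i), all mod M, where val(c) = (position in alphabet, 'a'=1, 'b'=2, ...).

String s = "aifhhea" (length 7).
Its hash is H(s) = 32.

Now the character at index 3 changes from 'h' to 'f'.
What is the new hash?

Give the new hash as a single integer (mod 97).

Answer: 73

Derivation:
val('h') = 8, val('f') = 6
Position k = 3, exponent = n-1-k = 3
B^3 mod M = 5^3 mod 97 = 28
Delta = (6 - 8) * 28 mod 97 = 41
New hash = (32 + 41) mod 97 = 73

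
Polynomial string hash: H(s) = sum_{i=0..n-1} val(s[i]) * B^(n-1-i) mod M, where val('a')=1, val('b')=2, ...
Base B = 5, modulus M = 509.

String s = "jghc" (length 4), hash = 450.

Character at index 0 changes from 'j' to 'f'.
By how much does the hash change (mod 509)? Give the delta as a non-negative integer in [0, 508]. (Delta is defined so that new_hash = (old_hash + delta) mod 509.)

Answer: 9

Derivation:
Delta formula: (val(new) - val(old)) * B^(n-1-k) mod M
  val('f') - val('j') = 6 - 10 = -4
  B^(n-1-k) = 5^3 mod 509 = 125
  Delta = -4 * 125 mod 509 = 9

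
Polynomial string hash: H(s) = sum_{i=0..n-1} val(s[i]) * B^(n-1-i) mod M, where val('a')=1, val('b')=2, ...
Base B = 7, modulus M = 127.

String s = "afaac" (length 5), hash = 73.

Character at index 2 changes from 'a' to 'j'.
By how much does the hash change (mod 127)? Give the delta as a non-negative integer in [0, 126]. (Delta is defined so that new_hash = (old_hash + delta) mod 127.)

Delta formula: (val(new) - val(old)) * B^(n-1-k) mod M
  val('j') - val('a') = 10 - 1 = 9
  B^(n-1-k) = 7^2 mod 127 = 49
  Delta = 9 * 49 mod 127 = 60

Answer: 60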